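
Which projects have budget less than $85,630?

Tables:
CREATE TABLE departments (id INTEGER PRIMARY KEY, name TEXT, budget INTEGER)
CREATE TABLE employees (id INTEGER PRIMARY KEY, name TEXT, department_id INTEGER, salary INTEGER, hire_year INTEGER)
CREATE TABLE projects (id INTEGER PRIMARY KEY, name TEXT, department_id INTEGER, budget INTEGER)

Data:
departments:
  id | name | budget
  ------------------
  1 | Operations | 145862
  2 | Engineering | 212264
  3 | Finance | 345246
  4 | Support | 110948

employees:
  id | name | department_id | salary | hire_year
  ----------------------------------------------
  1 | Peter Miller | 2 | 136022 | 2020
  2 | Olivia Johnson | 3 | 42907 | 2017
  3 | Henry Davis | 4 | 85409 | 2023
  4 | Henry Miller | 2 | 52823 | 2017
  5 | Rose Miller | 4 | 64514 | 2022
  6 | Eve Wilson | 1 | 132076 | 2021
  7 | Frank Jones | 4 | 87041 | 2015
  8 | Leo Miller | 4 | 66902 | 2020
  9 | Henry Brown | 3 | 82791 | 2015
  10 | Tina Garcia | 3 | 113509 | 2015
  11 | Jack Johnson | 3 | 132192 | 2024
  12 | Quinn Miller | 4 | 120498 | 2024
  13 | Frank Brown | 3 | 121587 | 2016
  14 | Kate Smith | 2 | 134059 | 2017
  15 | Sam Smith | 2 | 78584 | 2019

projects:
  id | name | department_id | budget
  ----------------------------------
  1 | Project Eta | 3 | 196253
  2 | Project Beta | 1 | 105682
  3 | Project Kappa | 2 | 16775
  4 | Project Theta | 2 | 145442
SELECT name, budget FROM projects WHERE budget < 85630

Execution result:
name | budget
Project Kappa | 16775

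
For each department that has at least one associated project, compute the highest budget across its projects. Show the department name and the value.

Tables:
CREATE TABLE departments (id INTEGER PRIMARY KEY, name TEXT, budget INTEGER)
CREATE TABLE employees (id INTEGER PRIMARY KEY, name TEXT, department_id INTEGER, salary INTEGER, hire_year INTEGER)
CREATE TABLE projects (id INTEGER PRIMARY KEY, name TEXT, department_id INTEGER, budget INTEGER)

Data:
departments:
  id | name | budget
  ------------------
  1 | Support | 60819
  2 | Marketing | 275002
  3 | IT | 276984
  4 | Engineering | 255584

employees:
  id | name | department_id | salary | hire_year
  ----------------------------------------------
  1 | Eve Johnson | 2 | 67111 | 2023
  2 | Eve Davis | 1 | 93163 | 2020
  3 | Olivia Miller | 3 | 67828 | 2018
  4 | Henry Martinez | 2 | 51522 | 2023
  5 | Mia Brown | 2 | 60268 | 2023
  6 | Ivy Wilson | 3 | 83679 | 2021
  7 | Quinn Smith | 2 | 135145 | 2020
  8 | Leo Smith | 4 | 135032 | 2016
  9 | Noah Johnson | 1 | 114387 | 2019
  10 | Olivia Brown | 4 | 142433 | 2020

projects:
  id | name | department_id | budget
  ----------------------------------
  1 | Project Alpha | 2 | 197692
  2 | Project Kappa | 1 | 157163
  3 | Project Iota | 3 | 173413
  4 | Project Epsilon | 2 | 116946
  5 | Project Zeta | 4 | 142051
SELECT p.name, MAX(c.budget) AS max_budget FROM projects c JOIN departments p ON c.department_id = p.id GROUP BY p.id, p.name

Execution result:
name | max_budget
Support | 157163
Marketing | 197692
IT | 173413
Engineering | 142051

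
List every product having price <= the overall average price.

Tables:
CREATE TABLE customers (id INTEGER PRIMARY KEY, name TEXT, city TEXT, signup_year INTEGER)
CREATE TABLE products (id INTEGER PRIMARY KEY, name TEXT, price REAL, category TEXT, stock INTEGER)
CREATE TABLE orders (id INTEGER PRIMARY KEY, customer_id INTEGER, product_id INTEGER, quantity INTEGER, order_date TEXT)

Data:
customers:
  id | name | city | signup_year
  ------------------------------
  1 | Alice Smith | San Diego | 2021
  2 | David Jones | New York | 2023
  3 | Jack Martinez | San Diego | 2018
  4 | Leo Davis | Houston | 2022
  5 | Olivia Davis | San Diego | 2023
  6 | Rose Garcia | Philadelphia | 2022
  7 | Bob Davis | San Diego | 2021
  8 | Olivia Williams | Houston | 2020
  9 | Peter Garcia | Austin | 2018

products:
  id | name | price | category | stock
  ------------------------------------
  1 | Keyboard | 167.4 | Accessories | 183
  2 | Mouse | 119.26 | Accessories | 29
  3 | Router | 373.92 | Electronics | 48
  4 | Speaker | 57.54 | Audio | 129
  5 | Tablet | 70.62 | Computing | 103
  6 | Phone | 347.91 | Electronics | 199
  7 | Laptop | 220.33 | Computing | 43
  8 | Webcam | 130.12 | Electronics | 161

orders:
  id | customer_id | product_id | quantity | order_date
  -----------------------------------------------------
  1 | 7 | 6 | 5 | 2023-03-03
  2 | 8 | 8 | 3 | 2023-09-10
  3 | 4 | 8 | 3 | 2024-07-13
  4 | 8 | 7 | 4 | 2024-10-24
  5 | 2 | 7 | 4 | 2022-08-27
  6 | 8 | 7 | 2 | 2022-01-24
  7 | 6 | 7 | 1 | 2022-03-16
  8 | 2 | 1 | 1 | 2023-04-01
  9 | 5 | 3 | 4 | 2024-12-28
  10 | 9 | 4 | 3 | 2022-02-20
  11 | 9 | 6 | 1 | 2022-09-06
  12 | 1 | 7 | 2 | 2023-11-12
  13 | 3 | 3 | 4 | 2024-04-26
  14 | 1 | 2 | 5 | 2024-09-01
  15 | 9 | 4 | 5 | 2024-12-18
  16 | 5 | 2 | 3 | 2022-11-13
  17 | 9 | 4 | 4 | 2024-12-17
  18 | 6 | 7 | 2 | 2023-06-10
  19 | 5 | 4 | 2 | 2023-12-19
SELECT name, price FROM products WHERE price <= (SELECT AVG(price) FROM products)

Execution result:
name | price
Keyboard | 167.40
Mouse | 119.26
Speaker | 57.54
Tablet | 70.62
Webcam | 130.12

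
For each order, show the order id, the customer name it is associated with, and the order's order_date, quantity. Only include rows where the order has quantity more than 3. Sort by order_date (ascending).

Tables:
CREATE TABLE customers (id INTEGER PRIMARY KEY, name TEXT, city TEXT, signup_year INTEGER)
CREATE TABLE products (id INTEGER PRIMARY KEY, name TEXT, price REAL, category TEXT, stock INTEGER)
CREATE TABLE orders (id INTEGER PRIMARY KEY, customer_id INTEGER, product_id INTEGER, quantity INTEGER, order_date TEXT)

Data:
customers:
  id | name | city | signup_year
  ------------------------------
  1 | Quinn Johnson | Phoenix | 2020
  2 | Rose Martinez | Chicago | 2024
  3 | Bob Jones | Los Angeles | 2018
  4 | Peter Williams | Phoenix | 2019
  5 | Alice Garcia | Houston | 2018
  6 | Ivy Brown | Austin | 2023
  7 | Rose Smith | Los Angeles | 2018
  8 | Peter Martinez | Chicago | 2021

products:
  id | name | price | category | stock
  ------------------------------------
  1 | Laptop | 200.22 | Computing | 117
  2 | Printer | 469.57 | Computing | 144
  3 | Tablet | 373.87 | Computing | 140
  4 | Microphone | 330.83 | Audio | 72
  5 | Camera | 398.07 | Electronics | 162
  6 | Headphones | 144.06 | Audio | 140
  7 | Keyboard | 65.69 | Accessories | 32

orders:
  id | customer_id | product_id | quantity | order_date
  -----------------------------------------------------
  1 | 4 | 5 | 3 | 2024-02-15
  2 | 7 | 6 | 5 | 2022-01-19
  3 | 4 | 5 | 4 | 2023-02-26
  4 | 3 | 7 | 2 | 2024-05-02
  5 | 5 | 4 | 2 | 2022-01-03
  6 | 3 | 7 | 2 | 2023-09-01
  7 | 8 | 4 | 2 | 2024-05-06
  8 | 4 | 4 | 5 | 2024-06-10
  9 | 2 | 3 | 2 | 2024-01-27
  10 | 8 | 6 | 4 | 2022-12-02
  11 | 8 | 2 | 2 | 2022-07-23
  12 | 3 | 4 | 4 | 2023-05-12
SELECT c.id, p.name AS customer, c.order_date, c.quantity FROM orders c JOIN customers p ON c.customer_id = p.id WHERE c.quantity > 3 ORDER BY c.order_date ASC

Execution result:
id | customer | order_date | quantity
2 | Rose Smith | 2022-01-19 | 5
10 | Peter Martinez | 2022-12-02 | 4
3 | Peter Williams | 2023-02-26 | 4
12 | Bob Jones | 2023-05-12 | 4
8 | Peter Williams | 2024-06-10 | 5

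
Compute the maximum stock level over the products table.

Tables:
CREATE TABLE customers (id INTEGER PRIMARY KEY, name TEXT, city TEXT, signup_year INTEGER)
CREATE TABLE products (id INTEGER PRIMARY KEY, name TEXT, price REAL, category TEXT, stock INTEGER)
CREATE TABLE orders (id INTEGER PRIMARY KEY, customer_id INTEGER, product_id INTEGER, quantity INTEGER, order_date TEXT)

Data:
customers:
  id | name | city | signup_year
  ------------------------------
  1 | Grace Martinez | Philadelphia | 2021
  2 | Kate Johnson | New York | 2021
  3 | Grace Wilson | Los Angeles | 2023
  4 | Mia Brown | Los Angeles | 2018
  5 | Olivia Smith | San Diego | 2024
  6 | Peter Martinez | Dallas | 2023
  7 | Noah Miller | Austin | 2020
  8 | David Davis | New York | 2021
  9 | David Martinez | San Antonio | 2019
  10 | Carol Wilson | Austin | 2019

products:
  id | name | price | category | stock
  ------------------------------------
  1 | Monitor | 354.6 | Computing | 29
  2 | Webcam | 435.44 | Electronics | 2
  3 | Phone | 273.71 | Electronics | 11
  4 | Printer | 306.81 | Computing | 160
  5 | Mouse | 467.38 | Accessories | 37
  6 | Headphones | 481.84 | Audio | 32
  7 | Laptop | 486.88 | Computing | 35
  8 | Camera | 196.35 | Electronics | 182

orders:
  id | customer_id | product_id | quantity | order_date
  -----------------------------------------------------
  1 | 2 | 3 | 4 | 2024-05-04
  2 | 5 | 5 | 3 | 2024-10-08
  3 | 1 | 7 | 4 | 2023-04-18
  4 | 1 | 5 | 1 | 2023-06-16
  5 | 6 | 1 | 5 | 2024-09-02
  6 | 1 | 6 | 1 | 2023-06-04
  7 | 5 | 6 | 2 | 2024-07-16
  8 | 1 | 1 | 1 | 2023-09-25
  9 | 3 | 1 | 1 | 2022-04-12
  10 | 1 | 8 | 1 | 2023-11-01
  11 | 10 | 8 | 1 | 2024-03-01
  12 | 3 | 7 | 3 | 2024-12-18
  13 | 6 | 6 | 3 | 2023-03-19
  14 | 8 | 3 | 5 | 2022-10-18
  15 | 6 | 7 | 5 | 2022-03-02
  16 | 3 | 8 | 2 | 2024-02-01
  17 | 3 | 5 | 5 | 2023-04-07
SELECT MAX(stock) FROM products

Execution result:
182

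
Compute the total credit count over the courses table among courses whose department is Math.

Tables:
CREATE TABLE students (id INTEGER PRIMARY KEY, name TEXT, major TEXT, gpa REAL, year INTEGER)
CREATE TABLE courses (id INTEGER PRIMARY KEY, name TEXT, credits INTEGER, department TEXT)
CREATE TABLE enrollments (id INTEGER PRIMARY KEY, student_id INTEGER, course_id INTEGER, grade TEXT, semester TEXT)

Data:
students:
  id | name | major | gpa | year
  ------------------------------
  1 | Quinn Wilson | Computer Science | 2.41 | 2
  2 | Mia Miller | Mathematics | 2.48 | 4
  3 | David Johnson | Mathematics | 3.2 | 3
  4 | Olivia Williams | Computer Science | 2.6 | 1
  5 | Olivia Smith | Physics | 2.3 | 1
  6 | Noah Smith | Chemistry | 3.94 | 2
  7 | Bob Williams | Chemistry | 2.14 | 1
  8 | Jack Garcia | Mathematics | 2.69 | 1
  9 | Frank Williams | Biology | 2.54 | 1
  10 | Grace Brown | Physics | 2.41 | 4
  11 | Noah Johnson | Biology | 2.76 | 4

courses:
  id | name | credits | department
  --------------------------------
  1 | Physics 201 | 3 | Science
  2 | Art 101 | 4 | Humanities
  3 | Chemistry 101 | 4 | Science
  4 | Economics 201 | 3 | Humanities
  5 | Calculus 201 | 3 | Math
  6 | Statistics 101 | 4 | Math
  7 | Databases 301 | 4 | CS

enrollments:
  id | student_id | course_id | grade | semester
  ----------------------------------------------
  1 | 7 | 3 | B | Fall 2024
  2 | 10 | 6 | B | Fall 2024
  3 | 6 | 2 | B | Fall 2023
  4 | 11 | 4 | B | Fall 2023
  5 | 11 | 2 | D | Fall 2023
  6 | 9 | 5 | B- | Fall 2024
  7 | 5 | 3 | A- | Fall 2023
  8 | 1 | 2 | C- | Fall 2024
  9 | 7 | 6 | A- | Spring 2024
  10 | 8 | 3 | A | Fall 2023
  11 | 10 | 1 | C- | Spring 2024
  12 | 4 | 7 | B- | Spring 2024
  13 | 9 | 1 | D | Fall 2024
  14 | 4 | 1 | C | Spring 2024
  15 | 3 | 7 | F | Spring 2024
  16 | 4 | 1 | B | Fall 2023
SELECT SUM(credits) FROM courses WHERE department = 'Math'

Execution result:
7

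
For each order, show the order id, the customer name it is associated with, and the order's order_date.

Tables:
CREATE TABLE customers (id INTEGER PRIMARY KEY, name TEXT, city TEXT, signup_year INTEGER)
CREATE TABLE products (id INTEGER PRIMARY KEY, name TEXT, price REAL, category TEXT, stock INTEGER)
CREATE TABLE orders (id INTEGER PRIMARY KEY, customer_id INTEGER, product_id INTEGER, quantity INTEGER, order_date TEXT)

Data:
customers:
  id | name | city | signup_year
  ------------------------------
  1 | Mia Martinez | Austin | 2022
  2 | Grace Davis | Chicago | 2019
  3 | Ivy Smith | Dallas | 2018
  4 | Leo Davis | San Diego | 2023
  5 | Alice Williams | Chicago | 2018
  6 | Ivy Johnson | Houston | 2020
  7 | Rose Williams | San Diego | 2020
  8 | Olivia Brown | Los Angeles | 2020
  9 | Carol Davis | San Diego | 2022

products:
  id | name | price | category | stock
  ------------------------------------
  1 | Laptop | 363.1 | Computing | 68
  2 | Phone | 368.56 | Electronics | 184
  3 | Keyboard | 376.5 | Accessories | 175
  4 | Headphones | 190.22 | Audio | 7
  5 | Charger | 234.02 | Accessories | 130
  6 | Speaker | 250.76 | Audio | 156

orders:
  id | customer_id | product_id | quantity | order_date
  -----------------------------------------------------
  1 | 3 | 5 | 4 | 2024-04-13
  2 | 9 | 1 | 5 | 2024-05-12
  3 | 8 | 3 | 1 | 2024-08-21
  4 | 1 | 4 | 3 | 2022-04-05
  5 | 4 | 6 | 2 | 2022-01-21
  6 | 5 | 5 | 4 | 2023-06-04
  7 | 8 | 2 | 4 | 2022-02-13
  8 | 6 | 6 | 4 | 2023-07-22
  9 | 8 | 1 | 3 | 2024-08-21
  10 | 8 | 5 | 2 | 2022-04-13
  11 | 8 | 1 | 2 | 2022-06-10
SELECT c.id, p.name AS customer, c.order_date FROM orders c JOIN customers p ON c.customer_id = p.id

Execution result:
id | customer | order_date
1 | Ivy Smith | 2024-04-13
2 | Carol Davis | 2024-05-12
3 | Olivia Brown | 2024-08-21
4 | Mia Martinez | 2022-04-05
5 | Leo Davis | 2022-01-21
6 | Alice Williams | 2023-06-04
7 | Olivia Brown | 2022-02-13
8 | Ivy Johnson | 2023-07-22
9 | Olivia Brown | 2024-08-21
10 | Olivia Brown | 2022-04-13
11 | Olivia Brown | 2022-06-10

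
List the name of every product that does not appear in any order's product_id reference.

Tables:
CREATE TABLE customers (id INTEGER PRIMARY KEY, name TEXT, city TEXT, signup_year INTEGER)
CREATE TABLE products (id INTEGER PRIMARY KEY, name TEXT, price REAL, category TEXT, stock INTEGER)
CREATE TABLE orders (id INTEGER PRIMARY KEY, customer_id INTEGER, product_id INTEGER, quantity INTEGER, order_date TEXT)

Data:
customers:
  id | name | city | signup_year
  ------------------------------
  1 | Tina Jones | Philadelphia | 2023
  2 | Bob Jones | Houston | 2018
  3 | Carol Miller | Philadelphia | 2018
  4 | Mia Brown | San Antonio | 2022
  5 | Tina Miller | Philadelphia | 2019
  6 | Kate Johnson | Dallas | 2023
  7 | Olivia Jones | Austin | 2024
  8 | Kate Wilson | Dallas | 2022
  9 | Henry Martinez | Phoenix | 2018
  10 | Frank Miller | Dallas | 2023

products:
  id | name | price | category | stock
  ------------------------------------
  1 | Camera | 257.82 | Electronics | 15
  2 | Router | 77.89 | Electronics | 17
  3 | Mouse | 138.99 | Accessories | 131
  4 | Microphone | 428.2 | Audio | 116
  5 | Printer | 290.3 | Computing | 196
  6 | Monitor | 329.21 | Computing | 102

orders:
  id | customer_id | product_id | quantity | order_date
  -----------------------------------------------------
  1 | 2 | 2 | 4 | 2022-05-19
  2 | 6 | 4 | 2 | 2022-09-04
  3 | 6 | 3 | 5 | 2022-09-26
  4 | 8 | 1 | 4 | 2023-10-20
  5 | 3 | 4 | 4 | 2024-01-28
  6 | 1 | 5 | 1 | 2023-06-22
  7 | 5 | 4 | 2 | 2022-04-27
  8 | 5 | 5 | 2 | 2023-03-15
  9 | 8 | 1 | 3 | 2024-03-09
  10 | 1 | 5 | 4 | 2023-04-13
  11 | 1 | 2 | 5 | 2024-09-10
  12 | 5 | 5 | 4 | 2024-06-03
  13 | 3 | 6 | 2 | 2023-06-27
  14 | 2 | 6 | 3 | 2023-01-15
SELECT p.name FROM products p LEFT JOIN orders c ON c.product_id = p.id WHERE c.id IS NULL

Execution result:
(no rows)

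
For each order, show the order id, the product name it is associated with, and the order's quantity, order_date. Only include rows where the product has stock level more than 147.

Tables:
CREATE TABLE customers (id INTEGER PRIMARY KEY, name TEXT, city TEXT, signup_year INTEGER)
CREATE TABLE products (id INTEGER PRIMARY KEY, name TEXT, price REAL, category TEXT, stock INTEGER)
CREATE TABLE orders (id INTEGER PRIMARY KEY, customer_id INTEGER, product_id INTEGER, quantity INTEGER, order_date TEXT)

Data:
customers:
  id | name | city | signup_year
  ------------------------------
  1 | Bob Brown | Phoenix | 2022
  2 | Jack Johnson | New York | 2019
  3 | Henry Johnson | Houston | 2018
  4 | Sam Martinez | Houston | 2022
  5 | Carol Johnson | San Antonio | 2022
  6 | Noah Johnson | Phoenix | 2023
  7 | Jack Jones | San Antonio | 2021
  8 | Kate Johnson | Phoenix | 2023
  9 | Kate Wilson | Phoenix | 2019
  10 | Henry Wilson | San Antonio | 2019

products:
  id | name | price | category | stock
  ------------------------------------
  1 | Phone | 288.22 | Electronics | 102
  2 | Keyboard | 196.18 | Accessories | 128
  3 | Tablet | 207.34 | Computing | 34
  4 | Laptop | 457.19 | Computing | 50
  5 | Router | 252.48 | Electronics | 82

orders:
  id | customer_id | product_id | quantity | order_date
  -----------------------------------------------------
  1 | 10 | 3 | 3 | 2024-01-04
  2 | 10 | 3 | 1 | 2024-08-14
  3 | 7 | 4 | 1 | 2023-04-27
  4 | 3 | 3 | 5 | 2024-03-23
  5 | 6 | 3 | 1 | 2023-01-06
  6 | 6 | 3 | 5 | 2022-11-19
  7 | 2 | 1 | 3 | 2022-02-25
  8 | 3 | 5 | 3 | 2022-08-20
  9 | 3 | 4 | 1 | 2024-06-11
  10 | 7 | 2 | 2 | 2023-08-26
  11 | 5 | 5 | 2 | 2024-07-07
SELECT c.id, p.name AS product, c.quantity, c.order_date FROM orders c JOIN products p ON c.product_id = p.id WHERE p.stock > 147

Execution result:
(no rows)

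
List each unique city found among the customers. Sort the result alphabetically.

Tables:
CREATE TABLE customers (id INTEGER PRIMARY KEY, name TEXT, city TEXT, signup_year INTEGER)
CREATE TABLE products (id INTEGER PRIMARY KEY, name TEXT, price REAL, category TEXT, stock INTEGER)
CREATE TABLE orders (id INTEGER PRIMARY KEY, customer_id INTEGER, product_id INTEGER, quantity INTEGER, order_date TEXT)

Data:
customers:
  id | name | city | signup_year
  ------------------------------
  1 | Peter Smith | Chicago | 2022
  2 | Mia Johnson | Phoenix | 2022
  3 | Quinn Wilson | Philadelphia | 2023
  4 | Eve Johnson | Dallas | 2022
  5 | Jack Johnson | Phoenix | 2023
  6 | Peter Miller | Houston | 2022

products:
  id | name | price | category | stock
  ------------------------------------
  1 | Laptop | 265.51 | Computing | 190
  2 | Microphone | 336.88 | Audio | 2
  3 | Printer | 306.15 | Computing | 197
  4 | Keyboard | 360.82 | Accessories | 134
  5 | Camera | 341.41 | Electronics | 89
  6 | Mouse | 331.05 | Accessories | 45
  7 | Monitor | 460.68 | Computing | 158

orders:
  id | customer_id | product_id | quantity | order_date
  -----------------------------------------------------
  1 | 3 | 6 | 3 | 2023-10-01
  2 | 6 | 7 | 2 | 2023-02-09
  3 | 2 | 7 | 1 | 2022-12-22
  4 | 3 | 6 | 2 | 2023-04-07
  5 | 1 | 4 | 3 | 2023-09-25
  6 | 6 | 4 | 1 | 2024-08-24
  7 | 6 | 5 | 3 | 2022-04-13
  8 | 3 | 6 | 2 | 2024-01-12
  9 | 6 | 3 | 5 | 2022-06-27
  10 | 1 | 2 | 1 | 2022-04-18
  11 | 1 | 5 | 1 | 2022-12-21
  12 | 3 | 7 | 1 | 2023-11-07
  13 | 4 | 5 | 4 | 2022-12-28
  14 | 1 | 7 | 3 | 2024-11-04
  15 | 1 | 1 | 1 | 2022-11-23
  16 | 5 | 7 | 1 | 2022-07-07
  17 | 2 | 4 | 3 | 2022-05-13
SELECT DISTINCT city FROM customers ORDER BY city

Execution result:
city
Chicago
Dallas
Houston
Philadelphia
Phoenix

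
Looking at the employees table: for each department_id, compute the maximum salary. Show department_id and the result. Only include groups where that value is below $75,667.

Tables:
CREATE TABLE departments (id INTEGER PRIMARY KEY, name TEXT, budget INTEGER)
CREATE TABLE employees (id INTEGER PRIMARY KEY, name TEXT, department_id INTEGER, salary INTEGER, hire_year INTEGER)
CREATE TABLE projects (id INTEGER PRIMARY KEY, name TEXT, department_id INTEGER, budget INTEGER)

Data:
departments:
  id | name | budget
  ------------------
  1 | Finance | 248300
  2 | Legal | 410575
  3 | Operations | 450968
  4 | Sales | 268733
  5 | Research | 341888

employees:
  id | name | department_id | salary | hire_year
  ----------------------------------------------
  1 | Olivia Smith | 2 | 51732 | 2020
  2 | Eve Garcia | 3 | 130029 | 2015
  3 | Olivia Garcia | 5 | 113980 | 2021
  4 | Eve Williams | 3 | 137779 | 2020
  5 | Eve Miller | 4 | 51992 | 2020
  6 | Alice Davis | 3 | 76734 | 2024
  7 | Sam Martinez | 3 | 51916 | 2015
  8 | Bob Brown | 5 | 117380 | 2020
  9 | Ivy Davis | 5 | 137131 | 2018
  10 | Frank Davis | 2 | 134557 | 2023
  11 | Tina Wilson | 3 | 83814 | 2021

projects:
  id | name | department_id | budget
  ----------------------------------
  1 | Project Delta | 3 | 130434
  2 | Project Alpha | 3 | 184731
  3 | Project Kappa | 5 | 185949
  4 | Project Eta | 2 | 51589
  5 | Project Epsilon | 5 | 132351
SELECT department_id, MAX(salary) AS max_salary FROM employees GROUP BY department_id HAVING MAX(salary) < 75667

Execution result:
department_id | max_salary
4 | 51992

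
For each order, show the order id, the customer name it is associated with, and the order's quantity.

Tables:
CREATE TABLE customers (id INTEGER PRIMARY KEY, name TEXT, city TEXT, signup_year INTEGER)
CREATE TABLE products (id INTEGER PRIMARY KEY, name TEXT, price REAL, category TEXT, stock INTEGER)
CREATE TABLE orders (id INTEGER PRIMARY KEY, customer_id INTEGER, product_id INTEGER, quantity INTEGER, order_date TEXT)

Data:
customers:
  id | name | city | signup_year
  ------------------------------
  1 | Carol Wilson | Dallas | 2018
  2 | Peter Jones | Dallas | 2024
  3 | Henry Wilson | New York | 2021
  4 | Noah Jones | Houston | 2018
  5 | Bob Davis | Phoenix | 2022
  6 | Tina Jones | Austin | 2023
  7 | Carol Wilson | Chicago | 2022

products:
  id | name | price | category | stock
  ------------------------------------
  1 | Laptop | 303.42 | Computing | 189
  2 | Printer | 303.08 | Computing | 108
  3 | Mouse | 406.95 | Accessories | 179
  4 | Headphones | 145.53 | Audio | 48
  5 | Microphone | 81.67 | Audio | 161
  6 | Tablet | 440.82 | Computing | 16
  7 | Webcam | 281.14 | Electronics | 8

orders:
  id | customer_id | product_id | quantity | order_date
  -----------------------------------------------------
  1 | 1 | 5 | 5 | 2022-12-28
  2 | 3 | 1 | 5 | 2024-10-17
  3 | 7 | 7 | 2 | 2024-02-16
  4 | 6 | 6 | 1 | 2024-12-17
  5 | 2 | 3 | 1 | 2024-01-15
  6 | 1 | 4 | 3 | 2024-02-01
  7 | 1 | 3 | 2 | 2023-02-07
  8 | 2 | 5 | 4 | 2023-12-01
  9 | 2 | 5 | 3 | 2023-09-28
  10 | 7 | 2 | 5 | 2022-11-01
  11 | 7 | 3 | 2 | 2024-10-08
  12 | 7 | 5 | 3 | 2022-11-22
SELECT c.id, p.name AS customer, c.quantity FROM orders c JOIN customers p ON c.customer_id = p.id

Execution result:
id | customer | quantity
1 | Carol Wilson | 5
2 | Henry Wilson | 5
3 | Carol Wilson | 2
4 | Tina Jones | 1
5 | Peter Jones | 1
6 | Carol Wilson | 3
7 | Carol Wilson | 2
8 | Peter Jones | 4
9 | Peter Jones | 3
10 | Carol Wilson | 5
11 | Carol Wilson | 2
12 | Carol Wilson | 3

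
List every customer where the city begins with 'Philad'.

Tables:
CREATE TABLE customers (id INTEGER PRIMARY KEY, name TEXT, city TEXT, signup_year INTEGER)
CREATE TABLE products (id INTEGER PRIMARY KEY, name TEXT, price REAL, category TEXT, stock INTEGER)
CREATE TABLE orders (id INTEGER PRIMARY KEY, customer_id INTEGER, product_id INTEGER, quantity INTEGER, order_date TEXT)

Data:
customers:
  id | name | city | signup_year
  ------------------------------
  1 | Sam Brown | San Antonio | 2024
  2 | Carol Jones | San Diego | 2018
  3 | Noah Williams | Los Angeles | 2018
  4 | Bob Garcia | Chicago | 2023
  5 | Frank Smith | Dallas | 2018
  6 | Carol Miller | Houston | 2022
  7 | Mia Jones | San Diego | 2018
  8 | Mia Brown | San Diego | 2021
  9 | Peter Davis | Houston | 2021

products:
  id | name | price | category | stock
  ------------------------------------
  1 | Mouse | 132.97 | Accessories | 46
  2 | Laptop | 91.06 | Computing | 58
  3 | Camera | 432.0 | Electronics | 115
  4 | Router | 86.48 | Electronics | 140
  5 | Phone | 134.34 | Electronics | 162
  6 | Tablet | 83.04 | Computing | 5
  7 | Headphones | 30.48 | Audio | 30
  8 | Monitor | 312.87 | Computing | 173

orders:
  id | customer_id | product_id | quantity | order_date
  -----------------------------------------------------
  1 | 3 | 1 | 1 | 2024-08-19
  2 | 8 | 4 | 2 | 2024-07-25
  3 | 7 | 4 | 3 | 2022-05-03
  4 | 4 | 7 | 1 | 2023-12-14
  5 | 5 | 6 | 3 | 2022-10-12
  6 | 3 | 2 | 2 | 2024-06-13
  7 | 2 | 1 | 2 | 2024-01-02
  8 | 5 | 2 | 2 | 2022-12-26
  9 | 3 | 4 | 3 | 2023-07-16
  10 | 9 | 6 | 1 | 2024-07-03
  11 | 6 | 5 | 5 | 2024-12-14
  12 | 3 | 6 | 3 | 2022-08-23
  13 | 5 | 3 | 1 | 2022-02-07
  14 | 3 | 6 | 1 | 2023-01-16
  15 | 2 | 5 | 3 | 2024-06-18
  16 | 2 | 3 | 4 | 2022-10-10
SELECT name, city FROM customers WHERE city LIKE 'Philad%'

Execution result:
(no rows)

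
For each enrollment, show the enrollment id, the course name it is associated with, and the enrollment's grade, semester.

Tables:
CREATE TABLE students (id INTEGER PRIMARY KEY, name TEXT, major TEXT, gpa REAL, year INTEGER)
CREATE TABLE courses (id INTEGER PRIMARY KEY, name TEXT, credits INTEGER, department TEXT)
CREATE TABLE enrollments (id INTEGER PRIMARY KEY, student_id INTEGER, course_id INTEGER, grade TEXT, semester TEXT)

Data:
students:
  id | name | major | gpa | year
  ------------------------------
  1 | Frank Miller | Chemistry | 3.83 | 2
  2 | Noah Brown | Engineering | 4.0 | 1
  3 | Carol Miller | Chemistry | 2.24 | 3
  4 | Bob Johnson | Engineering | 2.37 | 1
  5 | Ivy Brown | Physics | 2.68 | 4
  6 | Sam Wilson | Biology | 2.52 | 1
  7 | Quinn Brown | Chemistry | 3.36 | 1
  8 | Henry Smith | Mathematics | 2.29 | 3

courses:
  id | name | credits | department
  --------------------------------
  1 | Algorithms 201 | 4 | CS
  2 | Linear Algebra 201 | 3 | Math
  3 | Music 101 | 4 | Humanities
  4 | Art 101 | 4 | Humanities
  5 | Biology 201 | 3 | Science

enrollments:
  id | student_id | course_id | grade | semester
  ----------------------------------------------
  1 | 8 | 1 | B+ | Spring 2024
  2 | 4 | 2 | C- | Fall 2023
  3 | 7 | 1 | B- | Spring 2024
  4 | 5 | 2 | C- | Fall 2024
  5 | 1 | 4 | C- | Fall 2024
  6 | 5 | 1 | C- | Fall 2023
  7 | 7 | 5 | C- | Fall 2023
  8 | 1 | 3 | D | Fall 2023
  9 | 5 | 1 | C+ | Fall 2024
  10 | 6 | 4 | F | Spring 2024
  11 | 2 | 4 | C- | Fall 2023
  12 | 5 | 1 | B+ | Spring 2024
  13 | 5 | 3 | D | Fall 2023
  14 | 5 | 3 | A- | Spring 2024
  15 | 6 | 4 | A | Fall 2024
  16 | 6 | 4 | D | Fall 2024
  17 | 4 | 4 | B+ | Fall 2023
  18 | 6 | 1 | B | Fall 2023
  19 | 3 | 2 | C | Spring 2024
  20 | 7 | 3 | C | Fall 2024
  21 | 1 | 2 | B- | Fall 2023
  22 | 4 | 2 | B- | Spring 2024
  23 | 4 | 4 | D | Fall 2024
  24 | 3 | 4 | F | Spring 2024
SELECT c.id, p.name AS course, c.grade, c.semester FROM enrollments c JOIN courses p ON c.course_id = p.id

Execution result:
id | course | grade | semester
1 | Algorithms 201 | B+ | Spring 2024
2 | Linear Algebra 201 | C- | Fall 2023
3 | Algorithms 201 | B- | Spring 2024
4 | Linear Algebra 201 | C- | Fall 2024
5 | Art 101 | C- | Fall 2024
6 | Algorithms 201 | C- | Fall 2023
7 | Biology 201 | C- | Fall 2023
8 | Music 101 | D | Fall 2023
9 | Algorithms 201 | C+ | Fall 2024
10 | Art 101 | F | Spring 2024
11 | Art 101 | C- | Fall 2023
12 | Algorithms 201 | B+ | Spring 2024
13 | Music 101 | D | Fall 2023
14 | Music 101 | A- | Spring 2024
15 | Art 101 | A | Fall 2024
16 | Art 101 | D | Fall 2024
17 | Art 101 | B+ | Fall 2023
18 | Algorithms 201 | B | Fall 2023
19 | Linear Algebra 201 | C | Spring 2024
20 | Music 101 | C | Fall 2024
21 | Linear Algebra 201 | B- | Fall 2023
22 | Linear Algebra 201 | B- | Spring 2024
23 | Art 101 | D | Fall 2024
24 | Art 101 | F | Spring 2024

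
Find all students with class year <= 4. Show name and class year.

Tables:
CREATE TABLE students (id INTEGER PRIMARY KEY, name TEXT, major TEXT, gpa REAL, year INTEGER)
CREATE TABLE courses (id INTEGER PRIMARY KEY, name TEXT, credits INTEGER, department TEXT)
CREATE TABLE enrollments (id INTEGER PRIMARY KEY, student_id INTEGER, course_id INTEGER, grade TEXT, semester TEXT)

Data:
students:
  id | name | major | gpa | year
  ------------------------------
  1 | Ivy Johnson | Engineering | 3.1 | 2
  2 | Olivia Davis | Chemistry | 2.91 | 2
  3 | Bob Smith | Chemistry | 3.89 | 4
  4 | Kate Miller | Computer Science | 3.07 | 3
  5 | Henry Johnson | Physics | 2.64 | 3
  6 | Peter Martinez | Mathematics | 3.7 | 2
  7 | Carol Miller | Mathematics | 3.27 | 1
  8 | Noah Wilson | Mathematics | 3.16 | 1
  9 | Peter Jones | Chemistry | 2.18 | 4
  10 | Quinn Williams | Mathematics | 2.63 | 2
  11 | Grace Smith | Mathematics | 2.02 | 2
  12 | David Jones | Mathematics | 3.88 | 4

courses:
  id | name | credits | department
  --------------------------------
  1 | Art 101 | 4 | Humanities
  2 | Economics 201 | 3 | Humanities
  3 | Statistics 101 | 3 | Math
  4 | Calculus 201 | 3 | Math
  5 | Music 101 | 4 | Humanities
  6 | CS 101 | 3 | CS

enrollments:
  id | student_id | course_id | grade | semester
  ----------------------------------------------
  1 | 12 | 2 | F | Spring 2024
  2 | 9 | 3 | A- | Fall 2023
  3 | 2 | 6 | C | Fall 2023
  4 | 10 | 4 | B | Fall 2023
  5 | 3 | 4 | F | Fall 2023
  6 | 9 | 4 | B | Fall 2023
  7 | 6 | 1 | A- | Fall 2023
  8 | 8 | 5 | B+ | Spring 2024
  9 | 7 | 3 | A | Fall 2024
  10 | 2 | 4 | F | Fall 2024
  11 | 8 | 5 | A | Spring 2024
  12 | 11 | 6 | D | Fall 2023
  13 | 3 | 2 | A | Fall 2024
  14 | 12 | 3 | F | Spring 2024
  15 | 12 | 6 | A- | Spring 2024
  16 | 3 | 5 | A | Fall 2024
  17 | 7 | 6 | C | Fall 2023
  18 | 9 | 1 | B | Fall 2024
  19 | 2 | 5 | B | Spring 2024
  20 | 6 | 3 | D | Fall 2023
SELECT name, year FROM students WHERE year <= 4

Execution result:
name | year
Ivy Johnson | 2
Olivia Davis | 2
Bob Smith | 4
Kate Miller | 3
Henry Johnson | 3
Peter Martinez | 2
Carol Miller | 1
Noah Wilson | 1
Peter Jones | 4
Quinn Williams | 2
Grace Smith | 2
David Jones | 4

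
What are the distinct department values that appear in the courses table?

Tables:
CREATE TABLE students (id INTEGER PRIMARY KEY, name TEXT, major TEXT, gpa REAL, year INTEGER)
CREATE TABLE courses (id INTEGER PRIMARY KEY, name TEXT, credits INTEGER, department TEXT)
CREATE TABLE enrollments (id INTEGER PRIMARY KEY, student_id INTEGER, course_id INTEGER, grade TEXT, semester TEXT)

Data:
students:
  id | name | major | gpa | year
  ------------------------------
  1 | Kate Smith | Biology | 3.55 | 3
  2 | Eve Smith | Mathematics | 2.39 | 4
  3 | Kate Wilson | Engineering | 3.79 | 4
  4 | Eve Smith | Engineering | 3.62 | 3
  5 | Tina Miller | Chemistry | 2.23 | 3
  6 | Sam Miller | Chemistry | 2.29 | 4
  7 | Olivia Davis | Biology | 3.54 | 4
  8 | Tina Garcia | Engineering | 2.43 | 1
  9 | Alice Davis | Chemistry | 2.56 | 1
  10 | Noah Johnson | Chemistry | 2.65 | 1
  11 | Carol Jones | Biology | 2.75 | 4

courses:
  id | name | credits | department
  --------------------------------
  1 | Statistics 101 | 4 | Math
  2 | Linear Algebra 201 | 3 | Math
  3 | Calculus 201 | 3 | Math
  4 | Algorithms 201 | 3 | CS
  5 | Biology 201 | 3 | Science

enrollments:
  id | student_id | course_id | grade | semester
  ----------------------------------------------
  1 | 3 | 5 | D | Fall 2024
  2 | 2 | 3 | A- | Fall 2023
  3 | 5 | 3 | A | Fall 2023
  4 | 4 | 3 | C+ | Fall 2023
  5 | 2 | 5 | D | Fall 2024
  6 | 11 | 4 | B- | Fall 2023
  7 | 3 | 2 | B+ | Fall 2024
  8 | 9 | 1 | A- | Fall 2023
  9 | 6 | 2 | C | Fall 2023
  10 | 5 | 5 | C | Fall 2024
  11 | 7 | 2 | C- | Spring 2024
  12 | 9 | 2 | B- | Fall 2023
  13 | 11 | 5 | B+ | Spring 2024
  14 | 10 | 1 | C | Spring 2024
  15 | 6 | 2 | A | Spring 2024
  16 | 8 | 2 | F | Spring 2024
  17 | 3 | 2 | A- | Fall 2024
SELECT DISTINCT department FROM courses

Execution result:
department
Math
CS
Science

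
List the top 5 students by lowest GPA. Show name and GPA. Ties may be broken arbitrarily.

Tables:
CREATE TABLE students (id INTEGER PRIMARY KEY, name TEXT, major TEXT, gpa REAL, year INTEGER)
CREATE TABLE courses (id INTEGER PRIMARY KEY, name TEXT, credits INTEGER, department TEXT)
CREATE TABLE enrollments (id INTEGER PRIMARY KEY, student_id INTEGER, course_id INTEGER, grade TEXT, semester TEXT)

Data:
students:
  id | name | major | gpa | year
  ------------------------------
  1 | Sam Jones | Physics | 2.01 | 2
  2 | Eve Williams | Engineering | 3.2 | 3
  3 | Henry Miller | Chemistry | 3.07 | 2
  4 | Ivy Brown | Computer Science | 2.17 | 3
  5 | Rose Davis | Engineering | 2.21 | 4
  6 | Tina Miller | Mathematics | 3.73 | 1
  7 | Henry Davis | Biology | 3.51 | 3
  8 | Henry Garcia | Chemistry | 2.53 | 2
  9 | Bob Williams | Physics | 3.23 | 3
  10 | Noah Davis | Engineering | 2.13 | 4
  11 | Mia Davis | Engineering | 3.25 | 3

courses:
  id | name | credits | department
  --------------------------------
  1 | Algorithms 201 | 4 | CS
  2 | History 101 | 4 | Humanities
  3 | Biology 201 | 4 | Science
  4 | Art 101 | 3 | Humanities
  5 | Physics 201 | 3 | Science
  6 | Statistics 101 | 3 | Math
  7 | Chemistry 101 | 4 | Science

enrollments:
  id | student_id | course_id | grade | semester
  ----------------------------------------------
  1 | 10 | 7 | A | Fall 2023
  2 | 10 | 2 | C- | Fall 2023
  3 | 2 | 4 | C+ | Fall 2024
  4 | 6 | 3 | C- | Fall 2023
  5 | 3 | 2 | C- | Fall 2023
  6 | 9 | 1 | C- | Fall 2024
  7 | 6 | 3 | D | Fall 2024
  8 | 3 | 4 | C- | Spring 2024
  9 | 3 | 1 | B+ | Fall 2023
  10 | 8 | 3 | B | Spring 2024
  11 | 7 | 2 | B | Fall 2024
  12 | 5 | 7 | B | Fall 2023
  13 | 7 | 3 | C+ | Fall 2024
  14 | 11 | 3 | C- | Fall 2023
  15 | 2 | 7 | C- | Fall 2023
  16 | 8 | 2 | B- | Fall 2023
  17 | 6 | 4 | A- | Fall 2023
SELECT name, gpa FROM students ORDER BY gpa ASC LIMIT 5

Execution result:
name | gpa
Sam Jones | 2.01
Noah Davis | 2.13
Ivy Brown | 2.17
Rose Davis | 2.21
Henry Garcia | 2.53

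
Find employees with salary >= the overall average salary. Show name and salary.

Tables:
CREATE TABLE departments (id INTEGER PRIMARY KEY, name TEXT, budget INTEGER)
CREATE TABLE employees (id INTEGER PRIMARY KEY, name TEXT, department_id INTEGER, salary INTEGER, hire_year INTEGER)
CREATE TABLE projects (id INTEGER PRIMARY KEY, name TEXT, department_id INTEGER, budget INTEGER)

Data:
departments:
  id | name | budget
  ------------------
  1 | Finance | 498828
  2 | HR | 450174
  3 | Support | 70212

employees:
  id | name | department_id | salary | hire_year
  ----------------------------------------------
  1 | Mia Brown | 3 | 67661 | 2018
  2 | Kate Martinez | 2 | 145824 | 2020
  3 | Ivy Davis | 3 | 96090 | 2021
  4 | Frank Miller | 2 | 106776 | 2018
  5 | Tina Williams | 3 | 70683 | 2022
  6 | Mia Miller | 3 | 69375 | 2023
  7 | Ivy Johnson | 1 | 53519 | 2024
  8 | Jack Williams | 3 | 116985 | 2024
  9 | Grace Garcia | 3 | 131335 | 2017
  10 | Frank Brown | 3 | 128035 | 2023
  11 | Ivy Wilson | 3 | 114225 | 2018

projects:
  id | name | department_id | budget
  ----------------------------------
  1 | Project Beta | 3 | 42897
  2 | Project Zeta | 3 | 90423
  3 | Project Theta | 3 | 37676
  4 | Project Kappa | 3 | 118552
SELECT name, salary FROM employees WHERE salary >= (SELECT AVG(salary) FROM employees)

Execution result:
name | salary
Kate Martinez | 145824
Frank Miller | 106776
Jack Williams | 116985
Grace Garcia | 131335
Frank Brown | 128035
Ivy Wilson | 114225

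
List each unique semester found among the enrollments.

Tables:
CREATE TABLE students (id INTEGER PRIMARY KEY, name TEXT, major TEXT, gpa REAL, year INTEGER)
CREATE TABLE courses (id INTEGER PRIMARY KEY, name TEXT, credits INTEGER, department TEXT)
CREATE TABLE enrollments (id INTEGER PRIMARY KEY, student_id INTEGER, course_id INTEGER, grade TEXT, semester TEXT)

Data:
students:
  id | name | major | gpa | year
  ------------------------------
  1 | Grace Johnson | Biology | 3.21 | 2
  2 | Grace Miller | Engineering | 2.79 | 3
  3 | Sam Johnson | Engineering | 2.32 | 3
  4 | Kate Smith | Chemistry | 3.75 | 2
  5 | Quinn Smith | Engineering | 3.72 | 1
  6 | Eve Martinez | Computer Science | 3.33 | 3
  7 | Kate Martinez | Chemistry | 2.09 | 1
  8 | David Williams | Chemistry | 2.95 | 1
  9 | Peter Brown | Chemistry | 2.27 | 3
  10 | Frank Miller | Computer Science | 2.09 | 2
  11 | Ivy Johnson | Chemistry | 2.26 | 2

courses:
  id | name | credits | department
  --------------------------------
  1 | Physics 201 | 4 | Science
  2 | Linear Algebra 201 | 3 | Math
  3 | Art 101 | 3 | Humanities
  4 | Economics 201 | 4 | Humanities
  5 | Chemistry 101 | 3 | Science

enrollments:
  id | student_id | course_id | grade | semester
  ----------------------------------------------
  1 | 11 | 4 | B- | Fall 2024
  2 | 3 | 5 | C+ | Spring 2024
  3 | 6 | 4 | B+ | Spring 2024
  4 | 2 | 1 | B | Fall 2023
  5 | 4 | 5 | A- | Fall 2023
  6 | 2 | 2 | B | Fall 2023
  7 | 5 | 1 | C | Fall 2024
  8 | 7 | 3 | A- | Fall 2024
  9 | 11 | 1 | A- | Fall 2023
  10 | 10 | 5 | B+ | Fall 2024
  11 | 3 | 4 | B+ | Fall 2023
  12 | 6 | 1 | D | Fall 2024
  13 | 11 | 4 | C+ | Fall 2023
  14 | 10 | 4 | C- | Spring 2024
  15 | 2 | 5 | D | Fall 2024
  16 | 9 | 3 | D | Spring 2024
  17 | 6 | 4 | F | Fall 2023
SELECT DISTINCT semester FROM enrollments

Execution result:
semester
Fall 2024
Spring 2024
Fall 2023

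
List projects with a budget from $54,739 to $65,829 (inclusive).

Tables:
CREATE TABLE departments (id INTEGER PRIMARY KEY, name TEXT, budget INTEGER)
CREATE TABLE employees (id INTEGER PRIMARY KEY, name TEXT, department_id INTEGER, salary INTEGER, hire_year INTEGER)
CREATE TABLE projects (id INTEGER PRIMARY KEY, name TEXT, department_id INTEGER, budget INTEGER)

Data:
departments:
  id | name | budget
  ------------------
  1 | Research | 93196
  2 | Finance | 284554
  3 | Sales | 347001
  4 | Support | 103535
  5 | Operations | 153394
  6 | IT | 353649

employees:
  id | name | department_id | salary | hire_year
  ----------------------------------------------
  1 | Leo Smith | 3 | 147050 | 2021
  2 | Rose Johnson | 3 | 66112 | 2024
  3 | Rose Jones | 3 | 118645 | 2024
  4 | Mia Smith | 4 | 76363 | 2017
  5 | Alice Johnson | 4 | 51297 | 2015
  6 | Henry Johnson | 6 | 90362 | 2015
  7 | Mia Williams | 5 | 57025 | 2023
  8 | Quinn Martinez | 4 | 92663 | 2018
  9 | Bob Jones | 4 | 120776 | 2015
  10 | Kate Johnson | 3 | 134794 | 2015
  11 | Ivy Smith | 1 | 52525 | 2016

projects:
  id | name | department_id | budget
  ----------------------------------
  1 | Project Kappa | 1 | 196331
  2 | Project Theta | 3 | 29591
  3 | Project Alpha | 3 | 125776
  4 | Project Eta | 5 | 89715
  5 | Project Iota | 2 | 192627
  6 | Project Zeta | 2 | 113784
SELECT name, budget FROM projects WHERE budget BETWEEN 54739 AND 65829

Execution result:
(no rows)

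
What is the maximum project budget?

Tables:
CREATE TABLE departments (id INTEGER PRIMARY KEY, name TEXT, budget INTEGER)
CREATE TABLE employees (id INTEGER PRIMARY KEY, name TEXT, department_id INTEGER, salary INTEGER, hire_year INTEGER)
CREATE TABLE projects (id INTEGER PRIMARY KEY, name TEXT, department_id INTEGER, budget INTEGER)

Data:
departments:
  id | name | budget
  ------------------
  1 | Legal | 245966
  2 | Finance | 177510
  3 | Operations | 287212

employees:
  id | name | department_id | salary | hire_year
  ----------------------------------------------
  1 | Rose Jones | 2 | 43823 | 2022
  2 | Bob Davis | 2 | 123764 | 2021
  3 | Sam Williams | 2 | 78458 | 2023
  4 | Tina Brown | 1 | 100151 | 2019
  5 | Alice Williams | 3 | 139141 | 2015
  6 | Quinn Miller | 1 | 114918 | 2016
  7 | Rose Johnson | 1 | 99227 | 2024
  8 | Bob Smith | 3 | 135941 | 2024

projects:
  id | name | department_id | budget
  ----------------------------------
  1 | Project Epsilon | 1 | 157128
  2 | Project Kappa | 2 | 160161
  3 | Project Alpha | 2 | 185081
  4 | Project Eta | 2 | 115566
SELECT MAX(budget) FROM projects

Execution result:
185081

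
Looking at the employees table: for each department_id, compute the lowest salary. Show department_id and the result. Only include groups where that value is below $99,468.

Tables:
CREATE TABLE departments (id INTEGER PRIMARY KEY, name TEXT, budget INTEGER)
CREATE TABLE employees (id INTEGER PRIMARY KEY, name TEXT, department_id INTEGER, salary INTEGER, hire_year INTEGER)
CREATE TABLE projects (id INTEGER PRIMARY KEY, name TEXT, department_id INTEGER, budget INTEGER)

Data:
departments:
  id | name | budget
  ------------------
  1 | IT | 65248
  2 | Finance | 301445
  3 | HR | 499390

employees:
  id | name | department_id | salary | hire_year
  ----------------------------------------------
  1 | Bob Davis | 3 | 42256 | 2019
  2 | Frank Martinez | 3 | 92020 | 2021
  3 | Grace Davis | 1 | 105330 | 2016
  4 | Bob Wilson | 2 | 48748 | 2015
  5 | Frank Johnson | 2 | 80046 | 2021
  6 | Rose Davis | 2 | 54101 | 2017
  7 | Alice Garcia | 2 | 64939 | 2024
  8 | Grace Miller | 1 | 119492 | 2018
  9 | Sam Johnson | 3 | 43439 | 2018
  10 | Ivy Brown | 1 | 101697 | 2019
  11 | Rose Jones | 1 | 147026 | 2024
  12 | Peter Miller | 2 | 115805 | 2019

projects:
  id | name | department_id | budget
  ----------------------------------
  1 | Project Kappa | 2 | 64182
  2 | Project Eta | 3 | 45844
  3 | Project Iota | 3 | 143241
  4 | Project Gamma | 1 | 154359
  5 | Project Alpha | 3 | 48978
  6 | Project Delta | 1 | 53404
SELECT department_id, MIN(salary) AS min_salary FROM employees GROUP BY department_id HAVING MIN(salary) < 99468

Execution result:
department_id | min_salary
2 | 48748
3 | 42256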